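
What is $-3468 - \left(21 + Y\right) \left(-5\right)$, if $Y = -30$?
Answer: $-3513$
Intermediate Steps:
$-3468 - \left(21 + Y\right) \left(-5\right) = -3468 - \left(21 - 30\right) \left(-5\right) = -3468 - \left(-9\right) \left(-5\right) = -3468 - 45 = -3513$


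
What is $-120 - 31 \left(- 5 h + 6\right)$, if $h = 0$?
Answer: $-306$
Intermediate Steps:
$-120 - 31 \left(- 5 h + 6\right) = -120 - 31 \left(\left(-5\right) 0 + 6\right) = -120 - 31 \left(0 + 6\right) = -120 - 186 = -306$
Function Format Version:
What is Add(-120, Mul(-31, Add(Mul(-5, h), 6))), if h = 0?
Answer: -306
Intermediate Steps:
Add(-120, Mul(-31, Add(Mul(-5, h), 6))) = Add(-120, Mul(-31, Add(Mul(-5, 0), 6))) = Add(-120, Mul(-31, Add(0, 6))) = Add(-120, Mul(-31, 6)) = Add(-120, -186) = -306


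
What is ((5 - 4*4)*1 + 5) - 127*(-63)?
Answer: 7995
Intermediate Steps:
((5 - 4*4)*1 + 5) - 127*(-63) = ((5 - 16)*1 + 5) + 8001 = (-11*1 + 5) + 8001 = (-11 + 5) + 8001 = -6 + 8001 = 7995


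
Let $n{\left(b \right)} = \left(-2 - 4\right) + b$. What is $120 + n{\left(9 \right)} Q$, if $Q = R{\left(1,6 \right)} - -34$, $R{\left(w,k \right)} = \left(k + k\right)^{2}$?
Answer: $654$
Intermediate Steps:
$R{\left(w,k \right)} = 4 k^{2}$ ($R{\left(w,k \right)} = \left(2 k\right)^{2} = 4 k^{2}$)
$n{\left(b \right)} = -6 + b$
$Q = 178$ ($Q = 4 \cdot 6^{2} - -34 = 4 \cdot 36 + 34 = 144 + 34 = 178$)
$120 + n{\left(9 \right)} Q = 120 + \left(-6 + 9\right) 178 = 120 + 3 \cdot 178 = 120 + 534 = 654$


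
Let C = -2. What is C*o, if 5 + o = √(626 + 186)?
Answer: 10 - 4*√203 ≈ -46.991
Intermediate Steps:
o = -5 + 2*√203 (o = -5 + √(626 + 186) = -5 + √812 = -5 + 2*√203 ≈ 23.496)
C*o = -2*(-5 + 2*√203) = 10 - 4*√203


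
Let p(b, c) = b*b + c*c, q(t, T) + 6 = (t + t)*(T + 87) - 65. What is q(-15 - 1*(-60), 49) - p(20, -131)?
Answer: -5392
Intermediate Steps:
q(t, T) = -71 + 2*t*(87 + T) (q(t, T) = -6 + ((t + t)*(T + 87) - 65) = -6 + ((2*t)*(87 + T) - 65) = -6 + (2*t*(87 + T) - 65) = -6 + (-65 + 2*t*(87 + T)) = -71 + 2*t*(87 + T))
p(b, c) = b² + c²
q(-15 - 1*(-60), 49) - p(20, -131) = (-71 + 174*(-15 - 1*(-60)) + 2*49*(-15 - 1*(-60))) - (20² + (-131)²) = (-71 + 174*(-15 + 60) + 2*49*(-15 + 60)) - (400 + 17161) = (-71 + 174*45 + 2*49*45) - 1*17561 = (-71 + 7830 + 4410) - 17561 = 12169 - 17561 = -5392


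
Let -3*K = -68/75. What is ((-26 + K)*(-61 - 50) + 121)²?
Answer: 49733014081/5625 ≈ 8.8414e+6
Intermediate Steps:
K = 68/225 (K = -(-68)/(3*75) = -⅓*(-68/75) = 68/225 ≈ 0.30222)
((-26 + K)*(-61 - 50) + 121)² = ((-26 + 68/225)*(-61 - 50) + 121)² = (-5782/225*(-111) + 121)² = (213934/75 + 121)² = (223009/75)² = 49733014081/5625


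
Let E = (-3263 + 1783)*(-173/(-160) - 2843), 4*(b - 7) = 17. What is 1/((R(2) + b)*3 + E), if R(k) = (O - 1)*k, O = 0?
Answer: 2/8412135 ≈ 2.3775e-7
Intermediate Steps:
R(k) = -k (R(k) = (0 - 1)*k = -k)
b = 45/4 (b = 7 + (1/4)*17 = 7 + 17/4 = 45/4 ≈ 11.250)
E = 16824159/4 (E = -1480*(-173*(-1/160) - 2843) = -1480*(173/160 - 2843) = -1480*(-454707/160) = 16824159/4 ≈ 4.2060e+6)
1/((R(2) + b)*3 + E) = 1/((-1*2 + 45/4)*3 + 16824159/4) = 1/((-2 + 45/4)*3 + 16824159/4) = 1/((37/4)*3 + 16824159/4) = 1/(111/4 + 16824159/4) = 1/(8412135/2) = 2/8412135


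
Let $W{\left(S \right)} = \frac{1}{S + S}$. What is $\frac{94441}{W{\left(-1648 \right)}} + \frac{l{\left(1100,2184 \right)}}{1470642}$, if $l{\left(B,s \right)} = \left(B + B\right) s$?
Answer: $- \frac{76296302215552}{245107} \approx -3.1128 \cdot 10^{8}$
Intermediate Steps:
$W{\left(S \right)} = \frac{1}{2 S}$
$l{\left(B,s \right)} = 2 B s$
$\frac{94441}{W{\left(-1648 \right)}} + \frac{l{\left(1100,2184 \right)}}{1470642} = \frac{94441}{\frac{1}{2} \frac{1}{-1648}} + \frac{2 \cdot 1100 \cdot 2184}{1470642} = \frac{94441}{\frac{1}{2} \left(- \frac{1}{1648}\right)} + 4804800 \cdot \frac{1}{1470642} = \frac{94441}{- \frac{1}{3296}} + \frac{800800}{245107} = 94441 \left(-3296\right) + \frac{800800}{245107} = -311277536 + \frac{800800}{245107} = - \frac{76296302215552}{245107}$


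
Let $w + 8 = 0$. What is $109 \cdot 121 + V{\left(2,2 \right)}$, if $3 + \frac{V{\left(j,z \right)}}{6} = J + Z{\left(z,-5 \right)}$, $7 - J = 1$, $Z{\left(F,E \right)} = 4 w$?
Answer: $13015$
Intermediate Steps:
$w = -8$ ($w = -8 + 0 = -8$)
$Z{\left(F,E \right)} = -32$ ($Z{\left(F,E \right)} = 4 \left(-8\right) = -32$)
$J = 6$ ($J = 7 - 1 = 6$)
$V{\left(j,z \right)} = -174$ ($V{\left(j,z \right)} = -18 + 6 \left(6 - 32\right) = -18 + 6 \left(-26\right) = -18 - 156 = -174$)
$109 \cdot 121 + V{\left(2,2 \right)} = 109 \cdot 121 - 174 = 13189 - 174 = 13015$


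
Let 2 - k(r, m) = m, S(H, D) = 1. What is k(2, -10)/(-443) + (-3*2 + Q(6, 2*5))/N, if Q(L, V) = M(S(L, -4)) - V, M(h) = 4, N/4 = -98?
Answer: 153/43414 ≈ 0.0035242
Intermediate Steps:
N = -392 (N = 4*(-98) = -392)
k(r, m) = 2 - m
Q(L, V) = 4 - V
k(2, -10)/(-443) + (-3*2 + Q(6, 2*5))/N = (2 - 1*(-10))/(-443) + (-3*2 + (4 - 2*5))/(-392) = (2 + 10)*(-1/443) + (-6 + (4 - 1*10))*(-1/392) = 12*(-1/443) + (-6 + (4 - 10))*(-1/392) = -12/443 + (-6 - 6)*(-1/392) = -12/443 - 12*(-1/392) = -12/443 + 3/98 = 153/43414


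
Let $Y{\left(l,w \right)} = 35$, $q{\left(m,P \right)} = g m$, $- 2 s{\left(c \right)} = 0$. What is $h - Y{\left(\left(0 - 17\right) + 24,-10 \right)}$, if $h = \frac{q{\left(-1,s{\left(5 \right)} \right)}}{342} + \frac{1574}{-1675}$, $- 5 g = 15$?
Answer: $- \frac{6861011}{190950} \approx -35.931$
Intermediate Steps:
$g = -3$ ($g = \left(- \frac{1}{5}\right) 15 = -3$)
$s{\left(c \right)} = 0$ ($s{\left(c \right)} = \left(- \frac{1}{2}\right) 0 = 0$)
$q{\left(m,P \right)} = - 3 m$
$h = - \frac{177761}{190950}$ ($h = \frac{\left(-3\right) \left(-1\right)}{342} + \frac{1574}{-1675} = 3 \cdot \frac{1}{342} + 1574 \left(- \frac{1}{1675}\right) = \frac{1}{114} - \frac{1574}{1675} = - \frac{177761}{190950} \approx -0.93093$)
$h - Y{\left(\left(0 - 17\right) + 24,-10 \right)} = - \frac{177761}{190950} - 35 = - \frac{6861011}{190950}$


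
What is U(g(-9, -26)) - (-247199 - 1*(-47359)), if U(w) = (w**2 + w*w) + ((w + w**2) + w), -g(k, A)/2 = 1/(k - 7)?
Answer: 12789779/64 ≈ 1.9984e+5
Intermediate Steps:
g(k, A) = -2/(-7 + k) (g(k, A) = -2/(k - 7) = -2/(-7 + k))
U(w) = 2*w + 3*w**2 (U(w) = (w**2 + w**2) + (w**2 + 2*w) = 2*w**2 + (w**2 + 2*w) = 2*w + 3*w**2)
U(g(-9, -26)) - (-247199 - 1*(-47359)) = (-2/(-7 - 9))*(2 + 3*(-2/(-7 - 9))) - (-247199 - 1*(-47359)) = (-2/(-16))*(2 + 3*(-2/(-16))) - (-247199 + 47359) = (-2*(-1/16))*(2 + 3*(-2*(-1/16))) - 1*(-199840) = (2 + 3*(1/8))/8 + 199840 = (2 + 3/8)/8 + 199840 = (1/8)*(19/8) + 199840 = 19/64 + 199840 = 12789779/64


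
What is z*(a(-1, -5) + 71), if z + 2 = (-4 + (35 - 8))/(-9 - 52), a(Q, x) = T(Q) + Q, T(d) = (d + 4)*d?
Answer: -9715/61 ≈ -159.26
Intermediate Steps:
T(d) = d*(4 + d) (T(d) = (4 + d)*d = d*(4 + d))
a(Q, x) = Q + Q*(4 + Q) (a(Q, x) = Q*(4 + Q) + Q = Q + Q*(4 + Q))
z = -145/61 (z = -2 + (-4 + (35 - 8))/(-9 - 52) = -2 + (-4 + 27)/(-61) = -2 + 23*(-1/61) = -2 - 23/61 = -145/61 ≈ -2.3770)
z*(a(-1, -5) + 71) = -145*(-(5 - 1) + 71)/61 = -145*(-1*4 + 71)/61 = -145*(-4 + 71)/61 = -145/61*67 = -9715/61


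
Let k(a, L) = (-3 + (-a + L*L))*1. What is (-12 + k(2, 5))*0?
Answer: 0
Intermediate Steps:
k(a, L) = -3 + L**2 - a (k(a, L) = (-3 + (-a + L**2))*1 = (-3 + (L**2 - a))*1 = (-3 + L**2 - a)*1 = -3 + L**2 - a)
(-12 + k(2, 5))*0 = (-12 + (-3 + 5**2 - 1*2))*0 = (-12 + (-3 + 25 - 2))*0 = (-12 + 20)*0 = 8*0 = 0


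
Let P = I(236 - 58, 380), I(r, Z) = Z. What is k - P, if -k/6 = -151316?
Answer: 907516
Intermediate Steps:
k = 907896 (k = -6*(-151316) = 907896)
P = 380
k - P = 907896 - 1*380 = 907896 - 380 = 907516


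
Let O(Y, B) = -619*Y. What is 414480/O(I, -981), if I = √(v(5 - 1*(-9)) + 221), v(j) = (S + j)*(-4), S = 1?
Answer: -414480*√161/99659 ≈ -52.772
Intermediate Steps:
v(j) = -4 - 4*j (v(j) = (1 + j)*(-4) = -4 - 4*j)
I = √161 (I = √((-4 - 4*(5 - 1*(-9))) + 221) = √((-4 - 4*(5 + 9)) + 221) = √((-4 - 4*14) + 221) = √((-4 - 56) + 221) = √(-60 + 221) = √161 ≈ 12.689)
414480/O(I, -981) = 414480/((-619*√161)) = 414480*(-√161/99659) = -414480*√161/99659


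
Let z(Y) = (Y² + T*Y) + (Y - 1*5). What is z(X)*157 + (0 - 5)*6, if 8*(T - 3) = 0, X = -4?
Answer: -815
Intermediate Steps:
T = 3 (T = 3 + (⅛)*0 = 3 + 0 = 3)
z(Y) = -5 + Y² + 4*Y (z(Y) = (Y² + 3*Y) + (Y - 1*5) = (Y² + 3*Y) + (Y - 5) = (Y² + 3*Y) + (-5 + Y) = -5 + Y² + 4*Y)
z(X)*157 + (0 - 5)*6 = (-5 + (-4)² + 4*(-4))*157 + (0 - 5)*6 = (-5 + 16 - 16)*157 - 5*6 = -5*157 - 30 = -785 - 30 = -815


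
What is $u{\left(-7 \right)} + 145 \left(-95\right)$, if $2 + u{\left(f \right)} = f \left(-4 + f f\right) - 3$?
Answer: $-14095$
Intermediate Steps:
$u{\left(f \right)} = -5 + f \left(-4 + f^{2}\right)$ ($u{\left(f \right)} = -2 + \left(f \left(-4 + f f\right) - 3\right) = -2 + \left(f \left(-4 + f^{2}\right) - 3\right) = -2 + \left(-3 + f \left(-4 + f^{2}\right)\right) = -5 + f \left(-4 + f^{2}\right)$)
$u{\left(-7 \right)} + 145 \left(-95\right) = \left(-5 + \left(-7\right)^{3} - -28\right) + 145 \left(-95\right) = \left(-5 - 343 + 28\right) - 13775 = -320 - 13775 = -14095$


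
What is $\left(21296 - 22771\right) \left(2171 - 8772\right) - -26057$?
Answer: $9762532$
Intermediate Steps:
$\left(21296 - 22771\right) \left(2171 - 8772\right) - -26057 = \left(-1475\right) \left(-6601\right) + 26057 = 9736475 + 26057 = 9762532$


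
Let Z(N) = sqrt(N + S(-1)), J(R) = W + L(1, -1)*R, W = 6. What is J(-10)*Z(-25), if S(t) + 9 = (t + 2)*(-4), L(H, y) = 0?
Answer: 6*I*sqrt(38) ≈ 36.987*I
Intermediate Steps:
J(R) = 6 (J(R) = 6 + 0*R = 6 + 0 = 6)
S(t) = -17 - 4*t (S(t) = -9 + (t + 2)*(-4) = -9 + (2 + t)*(-4) = -9 + (-8 - 4*t) = -17 - 4*t)
Z(N) = sqrt(-13 + N) (Z(N) = sqrt(N + (-17 - 4*(-1))) = sqrt(N + (-17 + 4)) = sqrt(N - 13) = sqrt(-13 + N))
J(-10)*Z(-25) = 6*sqrt(-13 - 25) = 6*sqrt(-38) = 6*(I*sqrt(38)) = 6*I*sqrt(38)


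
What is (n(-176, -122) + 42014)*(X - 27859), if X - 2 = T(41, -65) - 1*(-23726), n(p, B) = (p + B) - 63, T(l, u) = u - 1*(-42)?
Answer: -173026562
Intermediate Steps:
T(l, u) = 42 + u (T(l, u) = u + 42 = 42 + u)
n(p, B) = -63 + B + p (n(p, B) = (B + p) - 63 = -63 + B + p)
X = 23705 (X = 2 + ((42 - 65) - 1*(-23726)) = 2 + (-23 + 23726) = 2 + 23703 = 23705)
(n(-176, -122) + 42014)*(X - 27859) = ((-63 - 122 - 176) + 42014)*(23705 - 27859) = (-361 + 42014)*(-4154) = 41653*(-4154) = -173026562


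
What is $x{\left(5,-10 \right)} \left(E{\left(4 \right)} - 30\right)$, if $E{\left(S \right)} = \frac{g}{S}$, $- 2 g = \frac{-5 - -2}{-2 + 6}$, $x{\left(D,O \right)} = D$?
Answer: $- \frac{4785}{32} \approx -149.53$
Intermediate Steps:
$g = \frac{3}{8}$ ($g = - \frac{\left(-5 - -2\right) \frac{1}{-2 + 6}}{2} = - \frac{\left(-5 + 2\right) \frac{1}{4}}{2} = - \frac{\left(-3\right) \frac{1}{4}}{2} = \left(- \frac{1}{2}\right) \left(- \frac{3}{4}\right) = \frac{3}{8} \approx 0.375$)
$E{\left(S \right)} = \frac{3}{8 S}$
$x{\left(5,-10 \right)} \left(E{\left(4 \right)} - 30\right) = 5 \left(\frac{3}{8 \cdot 4} - 30\right) = 5 \left(\frac{3}{8} \cdot \frac{1}{4} - 30\right) = 5 \left(\frac{3}{32} - 30\right) = 5 \left(- \frac{957}{32}\right) = - \frac{4785}{32}$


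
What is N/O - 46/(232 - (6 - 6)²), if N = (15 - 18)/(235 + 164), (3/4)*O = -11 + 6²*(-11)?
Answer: -622463/3139598 ≈ -0.19826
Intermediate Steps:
O = -1628/3 (O = 4*(-11 + 6²*(-11))/3 = 4*(-11 + 36*(-11))/3 = 4*(-11 - 396)/3 = (4/3)*(-407) = -1628/3 ≈ -542.67)
N = -1/133 (N = -3/399 = -3*1/399 = -1/133 ≈ -0.0075188)
N/O - 46/(232 - (6 - 6)²) = -1/(133*(-1628/3)) - 46/(232 - (6 - 6)²) = -1/133*(-3/1628) - 46/(232 - 1*0²) = 3/216524 - 46/(232 - 1*0) = 3/216524 - 46/(232 + 0) = 3/216524 - 46/232 = 3/216524 - 46*1/232 = 3/216524 - 23/116 = -622463/3139598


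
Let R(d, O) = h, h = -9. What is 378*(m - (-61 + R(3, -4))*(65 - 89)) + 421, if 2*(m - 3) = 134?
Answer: -608159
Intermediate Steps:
m = 70 (m = 3 + (½)*134 = 3 + 67 = 70)
R(d, O) = -9
378*(m - (-61 + R(3, -4))*(65 - 89)) + 421 = 378*(70 - (-61 - 9)*(65 - 89)) + 421 = 378*(70 - (-70)*(-24)) + 421 = 378*(70 - 1*1680) + 421 = 378*(70 - 1680) + 421 = 378*(-1610) + 421 = -608580 + 421 = -608159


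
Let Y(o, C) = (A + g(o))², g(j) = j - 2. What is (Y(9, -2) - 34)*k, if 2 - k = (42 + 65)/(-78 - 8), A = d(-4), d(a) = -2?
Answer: -2511/86 ≈ -29.198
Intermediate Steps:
A = -2
g(j) = -2 + j
k = 279/86 (k = 2 - (42 + 65)/(-78 - 8) = 2 - 107/(-86) = 2 - 107*(-1)/86 = 2 - 1*(-107/86) = 2 + 107/86 = 279/86 ≈ 3.2442)
Y(o, C) = (-4 + o)² (Y(o, C) = (-2 + (-2 + o))² = (-4 + o)²)
(Y(9, -2) - 34)*k = ((-4 + 9)² - 34)*(279/86) = (5² - 34)*(279/86) = (25 - 34)*(279/86) = -9*279/86 = -2511/86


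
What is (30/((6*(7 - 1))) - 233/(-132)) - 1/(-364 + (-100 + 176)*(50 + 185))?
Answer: 500083/192456 ≈ 2.5984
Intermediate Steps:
(30/((6*(7 - 1))) - 233/(-132)) - 1/(-364 + (-100 + 176)*(50 + 185)) = (30/((6*6)) - 233*(-1/132)) - 1/(-364 + 76*235) = (30/36 + 233/132) - 1/(-364 + 17860) = (30*(1/36) + 233/132) - 1/17496 = (⅚ + 233/132) - 1*1/17496 = 343/132 - 1/17496 = 500083/192456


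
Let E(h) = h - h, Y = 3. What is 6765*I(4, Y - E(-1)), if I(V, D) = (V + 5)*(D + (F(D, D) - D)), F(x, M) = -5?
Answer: -304425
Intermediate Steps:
E(h) = 0
I(V, D) = -25 - 5*V (I(V, D) = (V + 5)*(D + (-5 - D)) = (5 + V)*(-5) = -25 - 5*V)
6765*I(4, Y - E(-1)) = 6765*(-25 - 5*4) = 6765*(-25 - 20) = 6765*(-45) = -304425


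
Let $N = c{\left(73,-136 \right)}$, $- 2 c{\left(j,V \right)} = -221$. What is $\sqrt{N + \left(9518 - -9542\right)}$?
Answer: $\frac{\sqrt{76682}}{2} \approx 138.46$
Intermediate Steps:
$c{\left(j,V \right)} = \frac{221}{2}$ ($c{\left(j,V \right)} = \left(- \frac{1}{2}\right) \left(-221\right) = \frac{221}{2}$)
$N = \frac{221}{2} \approx 110.5$
$\sqrt{N + \left(9518 - -9542\right)} = \sqrt{\frac{221}{2} + \left(9518 - -9542\right)} = \sqrt{\frac{221}{2} + \left(9518 + 9542\right)} = \sqrt{\frac{221}{2} + 19060} = \sqrt{\frac{38341}{2}} = \frac{\sqrt{76682}}{2}$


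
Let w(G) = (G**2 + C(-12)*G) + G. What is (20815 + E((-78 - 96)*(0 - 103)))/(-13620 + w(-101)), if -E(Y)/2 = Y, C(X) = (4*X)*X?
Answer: 15029/61696 ≈ 0.24360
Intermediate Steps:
C(X) = 4*X**2
E(Y) = -2*Y
w(G) = G**2 + 577*G (w(G) = (G**2 + (4*(-12)**2)*G) + G = (G**2 + (4*144)*G) + G = (G**2 + 576*G) + G = G**2 + 577*G)
(20815 + E((-78 - 96)*(0 - 103)))/(-13620 + w(-101)) = (20815 - 2*(-78 - 96)*(0 - 103))/(-13620 - 101*(577 - 101)) = (20815 - (-348)*(-103))/(-13620 - 101*476) = (20815 - 2*17922)/(-13620 - 48076) = (20815 - 35844)/(-61696) = -15029*(-1/61696) = 15029/61696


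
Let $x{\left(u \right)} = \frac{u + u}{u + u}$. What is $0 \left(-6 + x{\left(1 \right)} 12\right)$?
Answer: $0$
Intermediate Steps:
$x{\left(u \right)} = 1$ ($x{\left(u \right)} = \frac{2 u}{2 u} = 2 u \frac{1}{2 u} = 1$)
$0 \left(-6 + x{\left(1 \right)} 12\right) = 0 \left(-6 + 1 \cdot 12\right) = 0 \left(-6 + 12\right) = 0 \cdot 6 = 0$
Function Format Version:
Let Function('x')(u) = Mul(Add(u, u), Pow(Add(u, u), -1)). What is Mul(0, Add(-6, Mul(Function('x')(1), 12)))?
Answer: 0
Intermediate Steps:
Function('x')(u) = 1 (Function('x')(u) = Mul(Mul(2, u), Pow(Mul(2, u), -1)) = Mul(Mul(2, u), Mul(Rational(1, 2), Pow(u, -1))) = 1)
Mul(0, Add(-6, Mul(Function('x')(1), 12))) = Mul(0, Add(-6, Mul(1, 12))) = Mul(0, Add(-6, 12)) = Mul(0, 6) = 0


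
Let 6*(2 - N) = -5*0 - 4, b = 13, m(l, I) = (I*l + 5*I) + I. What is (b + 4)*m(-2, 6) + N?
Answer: 1232/3 ≈ 410.67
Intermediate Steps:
m(l, I) = 6*I + I*l (m(l, I) = (5*I + I*l) + I = 6*I + I*l)
N = 8/3 (N = 2 - (-5*0 - 4)/6 = 2 - (0 - 4)/6 = 2 - 1/6*(-4) = 2 + 2/3 = 8/3 ≈ 2.6667)
(b + 4)*m(-2, 6) + N = (13 + 4)*(6*(6 - 2)) + 8/3 = 17*(6*4) + 8/3 = 17*24 + 8/3 = 408 + 8/3 = 1232/3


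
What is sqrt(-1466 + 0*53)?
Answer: I*sqrt(1466) ≈ 38.288*I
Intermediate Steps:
sqrt(-1466 + 0*53) = sqrt(-1466 + 0) = sqrt(-1466) = I*sqrt(1466)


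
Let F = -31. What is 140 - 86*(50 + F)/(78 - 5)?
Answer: 8586/73 ≈ 117.62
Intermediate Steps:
140 - 86*(50 + F)/(78 - 5) = 140 - 86*(50 - 31)/(78 - 5) = 140 - 1634/73 = 8586/73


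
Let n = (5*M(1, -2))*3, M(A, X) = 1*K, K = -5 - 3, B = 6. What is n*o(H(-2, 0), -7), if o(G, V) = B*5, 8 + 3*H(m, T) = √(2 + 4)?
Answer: -3600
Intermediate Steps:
H(m, T) = -8/3 + √6/3 (H(m, T) = -8/3 + √(2 + 4)/3 = -8/3 + √6/3)
K = -8
M(A, X) = -8 (M(A, X) = 1*(-8) = -8)
o(G, V) = 30 (o(G, V) = 6*5 = 30)
n = -120 (n = (5*(-8))*3 = -40*3 = -120)
n*o(H(-2, 0), -7) = -120*30 = -3600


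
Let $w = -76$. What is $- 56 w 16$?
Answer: $68096$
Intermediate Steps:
$- 56 w 16 = \left(-56\right) \left(-76\right) 16 = 4256 \cdot 16 = 68096$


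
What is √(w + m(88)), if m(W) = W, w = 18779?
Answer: √18867 ≈ 137.36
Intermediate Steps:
√(w + m(88)) = √(18779 + 88) = √18867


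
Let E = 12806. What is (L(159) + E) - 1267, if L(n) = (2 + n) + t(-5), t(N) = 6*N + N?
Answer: 11665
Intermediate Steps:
t(N) = 7*N
L(n) = -33 + n (L(n) = (2 + n) + 7*(-5) = (2 + n) - 35 = -33 + n)
(L(159) + E) - 1267 = ((-33 + 159) + 12806) - 1267 = (126 + 12806) - 1267 = 12932 - 1267 = 11665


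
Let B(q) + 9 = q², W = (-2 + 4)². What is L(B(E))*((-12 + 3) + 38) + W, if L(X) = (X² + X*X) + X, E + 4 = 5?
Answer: 3484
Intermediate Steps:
E = 1 (E = -4 + 5 = 1)
W = 4 (W = 2² = 4)
B(q) = -9 + q²
L(X) = X + 2*X² (L(X) = (X² + X²) + X = 2*X² + X = X + 2*X²)
L(B(E))*((-12 + 3) + 38) + W = ((-9 + 1²)*(1 + 2*(-9 + 1²)))*((-12 + 3) + 38) + 4 = ((-9 + 1)*(1 + 2*(-9 + 1)))*(-9 + 38) + 4 = -8*(1 + 2*(-8))*29 + 4 = -8*(1 - 16)*29 + 4 = -8*(-15)*29 + 4 = 120*29 + 4 = 3480 + 4 = 3484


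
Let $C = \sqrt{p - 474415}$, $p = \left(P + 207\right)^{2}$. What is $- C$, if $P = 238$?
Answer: $- 3 i \sqrt{30710} \approx - 525.73 i$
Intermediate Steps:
$p = 198025$ ($p = \left(238 + 207\right)^{2} = 445^{2} = 198025$)
$C = 3 i \sqrt{30710}$ ($C = \sqrt{198025 - 474415} = \sqrt{-276390} = 3 i \sqrt{30710} \approx 525.73 i$)
$- C = - 3 i \sqrt{30710}$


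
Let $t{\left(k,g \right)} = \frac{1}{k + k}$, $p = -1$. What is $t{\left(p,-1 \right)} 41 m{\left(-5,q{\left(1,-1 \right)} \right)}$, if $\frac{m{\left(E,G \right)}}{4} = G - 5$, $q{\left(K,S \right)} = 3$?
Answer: $164$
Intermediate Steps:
$m{\left(E,G \right)} = -20 + 4 G$ ($m{\left(E,G \right)} = 4 \left(G - 5\right) = 4 \left(-5 + G\right) = -20 + 4 G$)
$t{\left(k,g \right)} = \frac{1}{2 k}$
$t{\left(p,-1 \right)} 41 m{\left(-5,q{\left(1,-1 \right)} \right)} = \frac{1}{2 \left(-1\right)} 41 \left(-20 + 4 \cdot 3\right) = \frac{1}{2} \left(-1\right) 41 \left(-20 + 12\right) = \left(- \frac{1}{2}\right) 41 \left(-8\right) = \left(- \frac{41}{2}\right) \left(-8\right) = 164$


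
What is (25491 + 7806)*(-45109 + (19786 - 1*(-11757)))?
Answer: -451707102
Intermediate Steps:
(25491 + 7806)*(-45109 + (19786 - 1*(-11757))) = 33297*(-45109 + (19786 + 11757)) = 33297*(-45109 + 31543) = 33297*(-13566) = -451707102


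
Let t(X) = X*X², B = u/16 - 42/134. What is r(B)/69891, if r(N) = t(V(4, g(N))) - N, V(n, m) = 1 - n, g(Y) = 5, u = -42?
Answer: -4299/12487192 ≈ -0.00034427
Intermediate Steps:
B = -1575/536 (B = -42/16 - 42/134 = -42*1/16 - 42*1/134 = -21/8 - 21/67 = -1575/536 ≈ -2.9384)
t(X) = X³
r(N) = -27 - N (r(N) = (1 - 1*4)³ - N = (1 - 4)³ - N = (-3)³ - N = -27 - N)
r(B)/69891 = (-27 - 1*(-1575/536))/69891 = (-27 + 1575/536)*(1/69891) = -12897/536*1/69891 = -4299/12487192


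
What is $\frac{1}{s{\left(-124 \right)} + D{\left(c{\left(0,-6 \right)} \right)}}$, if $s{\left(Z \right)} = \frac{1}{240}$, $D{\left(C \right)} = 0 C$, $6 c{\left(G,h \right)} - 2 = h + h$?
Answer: $240$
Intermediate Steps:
$c{\left(G,h \right)} = \frac{1}{3} + \frac{h}{3}$ ($c{\left(G,h \right)} = \frac{1}{3} + \frac{h + h}{6} = \frac{1}{3} + \frac{2 h}{6} = \frac{1}{3} + \frac{h}{3}$)
$D{\left(C \right)} = 0$
$s{\left(Z \right)} = \frac{1}{240}$
$\frac{1}{s{\left(-124 \right)} + D{\left(c{\left(0,-6 \right)} \right)}} = \frac{1}{\frac{1}{240} + 0} = \frac{1}{\frac{1}{240}} = 240$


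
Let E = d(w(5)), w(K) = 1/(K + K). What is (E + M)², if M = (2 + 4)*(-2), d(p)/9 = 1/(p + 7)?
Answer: 580644/5041 ≈ 115.18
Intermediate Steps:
w(K) = 1/(2*K)
d(p) = 9/(7 + p) (d(p) = 9/(p + 7) = 9/(7 + p))
M = -12 (M = 6*(-2) = -12)
E = 90/71 (E = 9/(7 + (½)/5) = 9/(7 + (½)*(⅕)) = 9/(7 + ⅒) = 9/(71/10) = 9*(10/71) = 90/71 ≈ 1.2676)
(E + M)² = (90/71 - 12)² = (-762/71)² = 580644/5041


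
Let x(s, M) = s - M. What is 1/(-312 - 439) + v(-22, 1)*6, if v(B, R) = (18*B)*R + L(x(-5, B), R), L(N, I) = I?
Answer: -1779871/751 ≈ -2370.0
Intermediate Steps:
v(B, R) = R + 18*B*R (v(B, R) = (18*B)*R + R = 18*B*R + R = R + 18*B*R)
1/(-312 - 439) + v(-22, 1)*6 = 1/(-312 - 439) + (1*(1 + 18*(-22)))*6 = 1/(-751) + (1*(1 - 396))*6 = -1/751 + (1*(-395))*6 = -1/751 - 395*6 = -1/751 - 2370 = -1779871/751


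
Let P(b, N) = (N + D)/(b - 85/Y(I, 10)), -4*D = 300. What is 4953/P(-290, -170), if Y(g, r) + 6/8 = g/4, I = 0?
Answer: 175006/49 ≈ 3571.6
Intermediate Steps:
Y(g, r) = -¾ + g/4
D = -75 (D = -¼*300 = -75)
P(b, N) = (-75 + N)/(340/3 + b) (P(b, N) = (N - 75)/(b - 85/(-¾ + (¼)*0)) = (-75 + N)/(b - 85/(-¾ + 0)) = (-75 + N)/(b - 85/(-¾)) = (-75 + N)/(b - 85*(-4/3)) = (-75 + N)/(b + 340/3) = (-75 + N)/(340/3 + b))
4953/P(-290, -170) = 4953/((3*(-75 - 170)/(340 + 3*(-290)))) = 4953/((3*(-245)/(340 - 870))) = 4953/((3*(-245)/(-530))) = 4953/((3*(-1/530)*(-245))) = 4953/(147/106) = 4953*(106/147) = 175006/49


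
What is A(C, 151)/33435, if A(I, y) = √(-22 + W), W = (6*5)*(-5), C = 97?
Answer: 2*I*√43/33435 ≈ 0.00039225*I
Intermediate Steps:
W = -150 (W = 30*(-5) = -150)
A(I, y) = 2*I*√43 (A(I, y) = √(-22 - 150) = √(-172) = 2*I*√43)
A(C, 151)/33435 = (2*I*√43)/33435 = (2*I*√43)*(1/33435) = 2*I*√43/33435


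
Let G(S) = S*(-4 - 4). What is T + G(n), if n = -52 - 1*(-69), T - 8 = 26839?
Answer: 26711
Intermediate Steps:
T = 26847 (T = 8 + 26839 = 26847)
n = 17 (n = -52 + 69 = 17)
G(S) = -8*S (G(S) = S*(-8) = -8*S)
T + G(n) = 26847 - 8*17 = 26847 - 136 = 26711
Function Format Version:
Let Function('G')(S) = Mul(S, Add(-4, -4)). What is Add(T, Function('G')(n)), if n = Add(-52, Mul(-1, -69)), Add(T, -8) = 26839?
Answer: 26711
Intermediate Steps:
T = 26847 (T = Add(8, 26839) = 26847)
n = 17 (n = Add(-52, 69) = 17)
Function('G')(S) = Mul(-8, S) (Function('G')(S) = Mul(S, -8) = Mul(-8, S))
Add(T, Function('G')(n)) = Add(26847, Mul(-8, 17)) = Add(26847, -136) = 26711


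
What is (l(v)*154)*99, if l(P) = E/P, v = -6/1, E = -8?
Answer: 20328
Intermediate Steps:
v = -6 (v = -6*1 = -6)
l(P) = -8/P
(l(v)*154)*99 = (-8/(-6)*154)*99 = (-8*(-⅙)*154)*99 = ((4/3)*154)*99 = (616/3)*99 = 20328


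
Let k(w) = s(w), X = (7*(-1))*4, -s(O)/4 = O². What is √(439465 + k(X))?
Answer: 3*√48481 ≈ 660.55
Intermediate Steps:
s(O) = -4*O²
X = -28 (X = -7*4 = -28)
k(w) = -4*w²
√(439465 + k(X)) = √(439465 - 4*(-28)²) = √(439465 - 4*784) = √(439465 - 3136) = √436329 = 3*√48481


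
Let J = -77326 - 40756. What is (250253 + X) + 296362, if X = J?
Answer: 428533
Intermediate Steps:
J = -118082
X = -118082
(250253 + X) + 296362 = (250253 - 118082) + 296362 = 132171 + 296362 = 428533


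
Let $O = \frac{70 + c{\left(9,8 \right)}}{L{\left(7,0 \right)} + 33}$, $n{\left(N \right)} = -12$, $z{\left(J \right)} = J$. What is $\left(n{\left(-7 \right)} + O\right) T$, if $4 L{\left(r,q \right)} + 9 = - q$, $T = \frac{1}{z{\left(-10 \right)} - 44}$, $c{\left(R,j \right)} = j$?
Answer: $\frac{194}{1107} \approx 0.17525$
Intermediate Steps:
$T = - \frac{1}{54}$ ($T = \frac{1}{-10 - 44} = \frac{1}{-54} = - \frac{1}{54} \approx -0.018519$)
$L{\left(r,q \right)} = - \frac{9}{4} - \frac{q}{4}$ ($L{\left(r,q \right)} = - \frac{9}{4} + \frac{\left(-1\right) q}{4} = - \frac{9}{4} - \frac{q}{4}$)
$O = \frac{104}{41}$ ($O = \frac{70 + 8}{\left(- \frac{9}{4} - 0\right) + 33} = \frac{78}{\left(- \frac{9}{4} + 0\right) + 33} = \frac{78}{- \frac{9}{4} + 33} = \frac{78}{\frac{123}{4}} = 78 \cdot \frac{4}{123} = \frac{104}{41} \approx 2.5366$)
$\left(n{\left(-7 \right)} + O\right) T = \left(-12 + \frac{104}{41}\right) \left(- \frac{1}{54}\right) = \left(- \frac{388}{41}\right) \left(- \frac{1}{54}\right) = \frac{194}{1107}$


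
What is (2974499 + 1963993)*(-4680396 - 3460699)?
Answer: -40204732528740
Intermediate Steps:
(2974499 + 1963993)*(-4680396 - 3460699) = 4938492*(-8141095) = -40204732528740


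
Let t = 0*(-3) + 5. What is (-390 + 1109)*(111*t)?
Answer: 399045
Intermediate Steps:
t = 5 (t = 0 + 5 = 5)
(-390 + 1109)*(111*t) = (-390 + 1109)*(111*5) = 719*555 = 399045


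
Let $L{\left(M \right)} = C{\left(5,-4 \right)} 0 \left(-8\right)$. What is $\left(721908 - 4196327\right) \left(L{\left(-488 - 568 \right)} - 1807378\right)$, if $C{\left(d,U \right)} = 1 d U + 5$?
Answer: $6279588463382$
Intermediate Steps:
$C{\left(d,U \right)} = 5 + U d$ ($C{\left(d,U \right)} = d U + 5 = U d + 5 = 5 + U d$)
$L{\left(M \right)} = 0$ ($L{\left(M \right)} = \left(5 - 20\right) 0 \left(-8\right) = \left(-15\right) 0 \left(-8\right) = 0 \left(-8\right) = 0$)
$\left(721908 - 4196327\right) \left(L{\left(-488 - 568 \right)} - 1807378\right) = \left(721908 - 4196327\right) \left(0 - 1807378\right) = \left(-3474419\right) \left(-1807378\right) = 6279588463382$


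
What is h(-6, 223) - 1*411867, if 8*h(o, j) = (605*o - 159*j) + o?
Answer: -3334029/8 ≈ -4.1675e+5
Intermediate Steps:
h(o, j) = -159*j/8 + 303*o/4 (h(o, j) = ((605*o - 159*j) + o)/8 = ((-159*j + 605*o) + o)/8 = (-159*j + 606*o)/8 = -159*j/8 + 303*o/4)
h(-6, 223) - 1*411867 = (-159/8*223 + (303/4)*(-6)) - 1*411867 = (-35457/8 - 909/2) - 411867 = -39093/8 - 411867 = -3334029/8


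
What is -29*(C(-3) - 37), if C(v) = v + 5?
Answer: 1015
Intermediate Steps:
C(v) = 5 + v
-29*(C(-3) - 37) = -29*((5 - 3) - 37) = -29*(2 - 37) = -29*(-35) = 1015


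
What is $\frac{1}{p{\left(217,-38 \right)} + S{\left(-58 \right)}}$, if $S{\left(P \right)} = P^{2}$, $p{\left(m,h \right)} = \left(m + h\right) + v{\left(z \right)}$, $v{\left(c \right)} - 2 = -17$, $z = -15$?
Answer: $\frac{1}{3528} \approx 0.00028345$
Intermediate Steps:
$v{\left(c \right)} = -15$ ($v{\left(c \right)} = 2 - 17 = -15$)
$p{\left(m,h \right)} = -15 + h + m$ ($p{\left(m,h \right)} = \left(m + h\right) - 15 = \left(h + m\right) - 15 = -15 + h + m$)
$\frac{1}{p{\left(217,-38 \right)} + S{\left(-58 \right)}} = \frac{1}{\left(-15 - 38 + 217\right) + \left(-58\right)^{2}} = \frac{1}{164 + 3364} = \frac{1}{3528}$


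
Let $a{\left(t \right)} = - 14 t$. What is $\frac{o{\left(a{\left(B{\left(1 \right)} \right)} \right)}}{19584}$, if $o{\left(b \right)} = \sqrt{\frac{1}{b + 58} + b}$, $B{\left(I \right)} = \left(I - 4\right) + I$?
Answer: $\frac{\sqrt{207174}}{1684224} \approx 0.00027025$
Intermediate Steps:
$B{\left(I \right)} = -4 + 2 I$ ($B{\left(I \right)} = \left(-4 + I\right) + I = -4 + 2 I$)
$o{\left(b \right)} = \sqrt{b + \frac{1}{58 + b}}$ ($o{\left(b \right)} = \sqrt{\frac{1}{58 + b} + b} = \sqrt{b + \frac{1}{58 + b}}$)
$\frac{o{\left(a{\left(B{\left(1 \right)} \right)} \right)}}{19584} = \frac{\sqrt{\frac{1 + - 14 \left(-4 + 2 \cdot 1\right) \left(58 - 14 \left(-4 + 2 \cdot 1\right)\right)}{58 - 14 \left(-4 + 2 \cdot 1\right)}}}{19584} = \sqrt{\frac{1 + - 14 \left(-4 + 2\right) \left(58 - 14 \left(-4 + 2\right)\right)}{58 - 14 \left(-4 + 2\right)}} \frac{1}{19584} = \sqrt{\frac{1 + \left(-14\right) \left(-2\right) \left(58 - -28\right)}{58 - -28}} \cdot \frac{1}{19584} = \sqrt{\frac{1 + 28 \left(58 + 28\right)}{58 + 28}} \cdot \frac{1}{19584} = \sqrt{\frac{1 + 28 \cdot 86}{86}} \cdot \frac{1}{19584} = \sqrt{\frac{1 + 2408}{86}} \cdot \frac{1}{19584} = \sqrt{\frac{1}{86} \cdot 2409} \cdot \frac{1}{19584} = \sqrt{\frac{2409}{86}} \cdot \frac{1}{19584} = \frac{\sqrt{207174}}{86} \cdot \frac{1}{19584} = \frac{\sqrt{207174}}{1684224}$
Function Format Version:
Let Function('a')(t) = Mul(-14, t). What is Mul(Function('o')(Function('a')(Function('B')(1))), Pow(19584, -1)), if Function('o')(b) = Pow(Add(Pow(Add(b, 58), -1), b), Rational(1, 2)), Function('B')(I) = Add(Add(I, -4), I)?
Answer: Mul(Rational(1, 1684224), Pow(207174, Rational(1, 2))) ≈ 0.00027025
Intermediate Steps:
Function('B')(I) = Add(-4, Mul(2, I)) (Function('B')(I) = Add(Add(-4, I), I) = Add(-4, Mul(2, I)))
Function('o')(b) = Pow(Add(b, Pow(Add(58, b), -1)), Rational(1, 2)) (Function('o')(b) = Pow(Add(Pow(Add(58, b), -1), b), Rational(1, 2)) = Pow(Add(b, Pow(Add(58, b), -1)), Rational(1, 2)))
Mul(Function('o')(Function('a')(Function('B')(1))), Pow(19584, -1)) = Mul(Pow(Mul(Pow(Add(58, Mul(-14, Add(-4, Mul(2, 1)))), -1), Add(1, Mul(Mul(-14, Add(-4, Mul(2, 1))), Add(58, Mul(-14, Add(-4, Mul(2, 1))))))), Rational(1, 2)), Pow(19584, -1)) = Mul(Pow(Mul(Pow(Add(58, Mul(-14, Add(-4, 2))), -1), Add(1, Mul(Mul(-14, Add(-4, 2)), Add(58, Mul(-14, Add(-4, 2)))))), Rational(1, 2)), Rational(1, 19584)) = Mul(Pow(Mul(Pow(Add(58, Mul(-14, -2)), -1), Add(1, Mul(Mul(-14, -2), Add(58, Mul(-14, -2))))), Rational(1, 2)), Rational(1, 19584)) = Mul(Pow(Mul(Pow(Add(58, 28), -1), Add(1, Mul(28, Add(58, 28)))), Rational(1, 2)), Rational(1, 19584)) = Mul(Pow(Mul(Pow(86, -1), Add(1, Mul(28, 86))), Rational(1, 2)), Rational(1, 19584)) = Mul(Pow(Mul(Rational(1, 86), Add(1, 2408)), Rational(1, 2)), Rational(1, 19584)) = Mul(Pow(Mul(Rational(1, 86), 2409), Rational(1, 2)), Rational(1, 19584)) = Mul(Pow(Rational(2409, 86), Rational(1, 2)), Rational(1, 19584)) = Mul(Mul(Rational(1, 86), Pow(207174, Rational(1, 2))), Rational(1, 19584)) = Mul(Rational(1, 1684224), Pow(207174, Rational(1, 2)))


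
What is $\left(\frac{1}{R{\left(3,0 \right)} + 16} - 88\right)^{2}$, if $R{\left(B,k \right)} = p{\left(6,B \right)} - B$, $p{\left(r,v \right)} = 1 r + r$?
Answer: $\frac{4835601}{625} \approx 7737.0$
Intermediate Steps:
$p{\left(r,v \right)} = 2 r$ ($p{\left(r,v \right)} = r + r = 2 r$)
$R{\left(B,k \right)} = 12 - B$ ($R{\left(B,k \right)} = 2 \cdot 6 - B = 12 - B$)
$\left(\frac{1}{R{\left(3,0 \right)} + 16} - 88\right)^{2} = \left(\frac{1}{\left(12 - 3\right) + 16} - 88\right)^{2} = \left(\frac{1}{9 + 16} - 88\right)^{2} = \left(\frac{1}{25} - 88\right)^{2} = \left(- \frac{2199}{25}\right)^{2} = \frac{4835601}{625}$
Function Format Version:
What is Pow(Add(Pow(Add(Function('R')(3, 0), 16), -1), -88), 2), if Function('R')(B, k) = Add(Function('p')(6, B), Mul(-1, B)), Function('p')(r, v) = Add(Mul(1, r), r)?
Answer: Rational(4835601, 625) ≈ 7737.0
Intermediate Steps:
Function('p')(r, v) = Mul(2, r) (Function('p')(r, v) = Add(r, r) = Mul(2, r))
Function('R')(B, k) = Add(12, Mul(-1, B)) (Function('R')(B, k) = Add(Mul(2, 6), Mul(-1, B)) = Add(12, Mul(-1, B)))
Pow(Add(Pow(Add(Function('R')(3, 0), 16), -1), -88), 2) = Pow(Add(Pow(Add(Add(12, Mul(-1, 3)), 16), -1), -88), 2) = Pow(Add(Pow(Add(Add(12, -3), 16), -1), -88), 2) = Pow(Add(Pow(Add(9, 16), -1), -88), 2) = Pow(Add(Pow(25, -1), -88), 2) = Pow(Add(Rational(1, 25), -88), 2) = Pow(Rational(-2199, 25), 2) = Rational(4835601, 625)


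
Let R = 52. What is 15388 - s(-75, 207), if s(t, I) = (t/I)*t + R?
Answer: 352103/23 ≈ 15309.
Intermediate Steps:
s(t, I) = 52 + t²/I (s(t, I) = (t/I)*t + 52 = t²/I + 52 = 52 + t²/I)
15388 - s(-75, 207) = 15388 - (52 + (-75)²/207) = 15388 - (52 + (1/207)*5625) = 15388 - (52 + 625/23) = 15388 - 1*1821/23 = 15388 - 1821/23 = 352103/23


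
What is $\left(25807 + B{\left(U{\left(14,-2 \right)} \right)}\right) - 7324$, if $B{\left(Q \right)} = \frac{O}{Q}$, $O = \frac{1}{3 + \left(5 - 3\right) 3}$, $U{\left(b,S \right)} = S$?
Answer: $\frac{332693}{18} \approx 18483.0$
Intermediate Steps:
$O = \frac{1}{9}$ ($O = \frac{1}{3 + \left(5 - 3\right) 3} = \frac{1}{3 + 2 \cdot 3} = \frac{1}{3 + 6} = \frac{1}{9} \approx 0.11111$)
$B{\left(Q \right)} = \frac{1}{9 Q}$
$\left(25807 + B{\left(U{\left(14,-2 \right)} \right)}\right) - 7324 = \left(25807 + \frac{1}{9 \left(-2\right)}\right) - 7324 = \left(25807 + \frac{1}{9} \left(- \frac{1}{2}\right)\right) - 7324 = \left(25807 - \frac{1}{18}\right) - 7324 = \frac{464525}{18} - 7324 = \frac{332693}{18}$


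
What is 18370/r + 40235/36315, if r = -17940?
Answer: 364729/4343274 ≈ 0.083976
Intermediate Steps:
18370/r + 40235/36315 = 18370/(-17940) + 40235/36315 = 18370*(-1/17940) + 40235*(1/36315) = -1837/1794 + 8047/7263 = 364729/4343274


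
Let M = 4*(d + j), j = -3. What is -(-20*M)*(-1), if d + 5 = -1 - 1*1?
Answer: 800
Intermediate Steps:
d = -7 (d = -5 + (-1 - 1*1) = -5 + (-1 - 1) = -5 - 2 = -7)
M = -40 (M = 4*(-7 - 3) = 4*(-10) = -40)
-(-20*M)*(-1) = -(-20*(-40))*(-1) = -800*(-1) = -1*(-800) = 800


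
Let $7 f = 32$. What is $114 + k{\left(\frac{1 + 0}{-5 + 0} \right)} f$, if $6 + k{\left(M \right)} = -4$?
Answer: $\frac{478}{7} \approx 68.286$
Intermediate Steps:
$f = \frac{32}{7}$ ($f = \frac{1}{7} \cdot 32 = \frac{32}{7} \approx 4.5714$)
$k{\left(M \right)} = -10$ ($k{\left(M \right)} = -6 - 4 = -10$)
$114 + k{\left(\frac{1 + 0}{-5 + 0} \right)} f = 114 - \frac{320}{7} = \frac{478}{7}$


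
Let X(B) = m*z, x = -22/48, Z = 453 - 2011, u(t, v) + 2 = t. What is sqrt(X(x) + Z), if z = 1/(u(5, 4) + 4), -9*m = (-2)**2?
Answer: I*sqrt(687106)/21 ≈ 39.472*I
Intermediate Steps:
u(t, v) = -2 + t
m = -4/9 (m = -1/9*(-2)**2 = -1/9*4 = -4/9 ≈ -0.44444)
z = 1/7 (z = 1/((-2 + 5) + 4) = 1/(3 + 4) = 1/7 ≈ 0.14286)
Z = -1558
x = -11/24 (x = -22*1/48 = -11/24 ≈ -0.45833)
X(B) = -4/63 (X(B) = -4/9*1/7 = -4/63)
sqrt(X(x) + Z) = sqrt(-4/63 - 1558) = sqrt(-98158/63) = I*sqrt(687106)/21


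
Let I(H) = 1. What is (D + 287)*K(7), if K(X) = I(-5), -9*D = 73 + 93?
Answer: 2417/9 ≈ 268.56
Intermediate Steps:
D = -166/9 (D = -(73 + 93)/9 = -⅑*166 = -166/9 ≈ -18.444)
K(X) = 1
(D + 287)*K(7) = (-166/9 + 287)*1 = (2417/9)*1 = 2417/9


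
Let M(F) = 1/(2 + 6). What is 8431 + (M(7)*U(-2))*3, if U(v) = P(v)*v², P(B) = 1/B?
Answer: 33721/4 ≈ 8430.3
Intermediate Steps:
U(v) = v (U(v) = v²/v = v)
M(F) = ⅛ (M(F) = 1/8 = ⅛)
8431 + (M(7)*U(-2))*3 = 8431 + ((⅛)*(-2))*3 = 8431 - ¼*3 = 8431 - ¾ = 33721/4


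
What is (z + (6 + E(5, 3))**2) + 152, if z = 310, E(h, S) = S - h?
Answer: 478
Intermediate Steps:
(z + (6 + E(5, 3))**2) + 152 = (310 + (6 + (3 - 1*5))**2) + 152 = (310 + (6 + (3 - 5))**2) + 152 = (310 + (6 - 2)**2) + 152 = (310 + 4**2) + 152 = (310 + 16) + 152 = 326 + 152 = 478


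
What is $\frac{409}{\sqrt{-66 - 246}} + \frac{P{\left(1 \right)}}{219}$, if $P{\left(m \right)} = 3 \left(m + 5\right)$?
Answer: $\frac{6}{73} - \frac{409 i \sqrt{78}}{156} \approx 0.082192 - 23.155 i$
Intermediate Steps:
$P{\left(m \right)} = 15 + 3 m$ ($P{\left(m \right)} = 3 \left(5 + m\right) = 15 + 3 m$)
$\frac{409}{\sqrt{-66 - 246}} + \frac{P{\left(1 \right)}}{219} = \frac{409}{\sqrt{-66 - 246}} + \frac{15 + 3 \cdot 1}{219} = \frac{409}{\sqrt{-312}} + \left(15 + 3\right) \frac{1}{219} = \frac{409}{2 i \sqrt{78}} + 18 \cdot \frac{1}{219} = 409 \left(- \frac{i \sqrt{78}}{156}\right) + \frac{6}{73} = - \frac{409 i \sqrt{78}}{156} + \frac{6}{73} = \frac{6}{73} - \frac{409 i \sqrt{78}}{156}$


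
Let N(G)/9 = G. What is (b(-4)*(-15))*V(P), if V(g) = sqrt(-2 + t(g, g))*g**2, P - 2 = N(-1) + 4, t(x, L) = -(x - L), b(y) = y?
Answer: 540*I*sqrt(2) ≈ 763.68*I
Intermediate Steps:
N(G) = 9*G
t(x, L) = L - x
P = -3 (P = 2 + (9*(-1) + 4) = 2 + (-9 + 4) = 2 - 5 = -3)
V(g) = I*sqrt(2)*g**2 (V(g) = sqrt(-2 + (g - g))*g**2 = sqrt(-2 + 0)*g**2 = sqrt(-2)*g**2 = (I*sqrt(2))*g**2 = I*sqrt(2)*g**2)
(b(-4)*(-15))*V(P) = (-4*(-15))*(I*sqrt(2)*(-3)**2) = 60*(I*sqrt(2)*9) = 60*(9*I*sqrt(2)) = 540*I*sqrt(2)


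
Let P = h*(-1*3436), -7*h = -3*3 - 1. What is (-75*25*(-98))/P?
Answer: -128625/3436 ≈ -37.435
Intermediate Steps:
h = 10/7 (h = -(-3*3 - 1)/7 = -(-9 - 1)/7 = -⅐*(-10) = 10/7 ≈ 1.4286)
P = -34360/7 (P = 10*(-1*3436)/7 = (10/7)*(-3436) = -34360/7 ≈ -4908.6)
(-75*25*(-98))/P = (-75*25*(-98))/(-34360/7) = -1875*(-98)*(-7/34360) = 183750*(-7/34360) = -128625/3436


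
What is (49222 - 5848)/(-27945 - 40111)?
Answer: -21687/34028 ≈ -0.63733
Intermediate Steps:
(49222 - 5848)/(-27945 - 40111) = 43374/(-68056) = 43374*(-1/68056) = -21687/34028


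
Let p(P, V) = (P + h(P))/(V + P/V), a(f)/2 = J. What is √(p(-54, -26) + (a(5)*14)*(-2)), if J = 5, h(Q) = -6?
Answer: 10*I*√268393/311 ≈ 16.658*I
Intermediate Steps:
a(f) = 10 (a(f) = 2*5 = 10)
p(P, V) = (-6 + P)/(V + P/V) (p(P, V) = (P - 6)/(V + P/V) = (-6 + P)/(V + P/V))
√(p(-54, -26) + (a(5)*14)*(-2)) = √(-26*(-6 - 54)/(-54 + (-26)²) + (10*14)*(-2)) = √(-26*(-60)/(-54 + 676) + 140*(-2)) = √(-26*(-60)/622 - 280) = √(-26*1/622*(-60) - 280) = √(780/311 - 280) = √(-86300/311) = 10*I*√268393/311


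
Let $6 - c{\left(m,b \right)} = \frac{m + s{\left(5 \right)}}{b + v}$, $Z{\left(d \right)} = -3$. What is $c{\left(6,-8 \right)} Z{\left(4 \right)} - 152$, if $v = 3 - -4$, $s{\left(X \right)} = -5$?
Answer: $-173$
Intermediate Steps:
$v = 7$ ($v = 3 + 4 = 7$)
$c{\left(m,b \right)} = 6 - \frac{-5 + m}{7 + b}$ ($c{\left(m,b \right)} = 6 - \frac{m - 5}{b + 7} = 6 - \frac{-5 + m}{7 + b}$)
$c{\left(6,-8 \right)} Z{\left(4 \right)} - 152 = \frac{47 - 6 + 6 \left(-8\right)}{7 - 8} \left(-3\right) - 152 = \frac{47 - 6 - 48}{-1} \left(-3\right) - 152 = \left(-1\right) \left(-7\right) \left(-3\right) - 152 = 7 \left(-3\right) - 152 = -21 - 152 = -173$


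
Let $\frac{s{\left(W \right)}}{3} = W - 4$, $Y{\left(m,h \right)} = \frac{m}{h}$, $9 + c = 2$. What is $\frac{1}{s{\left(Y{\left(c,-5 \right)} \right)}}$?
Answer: $- \frac{5}{39} \approx -0.12821$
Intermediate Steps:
$c = -7$ ($c = -9 + 2 = -7$)
$s{\left(W \right)} = -12 + 3 W$ ($s{\left(W \right)} = 3 \left(W - 4\right) = 3 \left(-4 + W\right) = -12 + 3 W$)
$\frac{1}{s{\left(Y{\left(c,-5 \right)} \right)}} = \frac{1}{-12 + 3 \left(- \frac{7}{-5}\right)} = \frac{1}{-12 + 3 \left(\left(-7\right) \left(- \frac{1}{5}\right)\right)} = \frac{1}{-12 + 3 \cdot \frac{7}{5}} = \frac{1}{-12 + \frac{21}{5}} = \frac{1}{- \frac{39}{5}} = - \frac{5}{39}$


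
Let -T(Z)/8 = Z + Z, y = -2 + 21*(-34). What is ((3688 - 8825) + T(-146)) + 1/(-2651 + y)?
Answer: -9430968/3367 ≈ -2801.0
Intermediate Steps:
y = -716 (y = -2 - 714 = -716)
T(Z) = -16*Z (T(Z) = -8*(Z + Z) = -16*Z)
((3688 - 8825) + T(-146)) + 1/(-2651 + y) = ((3688 - 8825) - 16*(-146)) + 1/(-2651 - 716) = (-5137 + 2336) + 1/(-3367) = -2801 - 1/3367 = -9430968/3367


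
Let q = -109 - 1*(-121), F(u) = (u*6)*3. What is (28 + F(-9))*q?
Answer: -1608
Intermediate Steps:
F(u) = 18*u (F(u) = (6*u)*3 = 18*u)
q = 12 (q = -109 + 121 = 12)
(28 + F(-9))*q = (28 + 18*(-9))*12 = (28 - 162)*12 = -134*12 = -1608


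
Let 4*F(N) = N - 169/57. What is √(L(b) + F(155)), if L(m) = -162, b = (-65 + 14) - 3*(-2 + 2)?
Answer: I*√1611390/114 ≈ 11.135*I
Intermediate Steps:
b = -51 (b = -51 - 3*0 = -51 + 0 = -51)
F(N) = -169/228 + N/4 (F(N) = (N - 169/57)/4 = (-169/57 + N)/4 = -169/228 + N/4)
√(L(b) + F(155)) = √(-162 + (-169/228 + (¼)*155)) = √(-162 + (-169/228 + 155/4)) = √(-162 + 4333/114) = √(-14135/114) = I*√1611390/114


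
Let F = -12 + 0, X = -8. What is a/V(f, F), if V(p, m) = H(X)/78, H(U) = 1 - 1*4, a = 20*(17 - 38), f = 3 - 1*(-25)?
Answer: 10920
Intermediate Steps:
f = 28 (f = 3 + 25 = 28)
a = -420 (a = 20*(-21) = -420)
H(U) = -3 (H(U) = 1 - 4 = -3)
F = -12
V(p, m) = -1/26 (V(p, m) = -3/78 = -3*1/78 = -1/26)
a/V(f, F) = -420/(-1/26) = -420*(-26) = 10920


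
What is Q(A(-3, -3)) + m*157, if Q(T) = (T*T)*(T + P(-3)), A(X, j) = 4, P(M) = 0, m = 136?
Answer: 21416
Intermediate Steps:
Q(T) = T³ (Q(T) = (T*T)*(T + 0) = T²*T = T³)
Q(A(-3, -3)) + m*157 = 4³ + 136*157 = 64 + 21352 = 21416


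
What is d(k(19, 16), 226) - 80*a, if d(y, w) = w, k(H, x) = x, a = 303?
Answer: -24014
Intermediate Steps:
d(k(19, 16), 226) - 80*a = 226 - 80*303 = 226 - 1*24240 = 226 - 24240 = -24014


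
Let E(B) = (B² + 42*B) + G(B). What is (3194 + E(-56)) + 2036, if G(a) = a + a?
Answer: 5902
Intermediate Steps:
G(a) = 2*a
E(B) = B² + 44*B (E(B) = (B² + 42*B) + 2*B = B² + 44*B)
(3194 + E(-56)) + 2036 = (3194 - 56*(44 - 56)) + 2036 = (3194 - 56*(-12)) + 2036 = (3194 + 672) + 2036 = 3866 + 2036 = 5902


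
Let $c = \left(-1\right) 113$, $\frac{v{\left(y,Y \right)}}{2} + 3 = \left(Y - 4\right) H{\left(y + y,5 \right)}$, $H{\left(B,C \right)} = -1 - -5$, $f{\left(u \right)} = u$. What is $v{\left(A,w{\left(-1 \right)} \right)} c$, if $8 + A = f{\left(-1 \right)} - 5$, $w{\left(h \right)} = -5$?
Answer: $8814$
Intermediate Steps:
$A = -14$ ($A = -8 - 6 = -14$)
$H{\left(B,C \right)} = 4$ ($H{\left(B,C \right)} = -1 + 5 = 4$)
$v{\left(y,Y \right)} = -38 + 8 Y$ ($v{\left(y,Y \right)} = -6 + 2 \left(Y - 4\right) 4 = -6 + 2 \left(-4 + Y\right) 4 = -6 + 2 \left(-16 + 4 Y\right) = -6 + \left(-32 + 8 Y\right) = -38 + 8 Y$)
$c = -113$
$v{\left(A,w{\left(-1 \right)} \right)} c = \left(-38 + 8 \left(-5\right)\right) \left(-113\right) = \left(-38 - 40\right) \left(-113\right) = \left(-78\right) \left(-113\right) = 8814$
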